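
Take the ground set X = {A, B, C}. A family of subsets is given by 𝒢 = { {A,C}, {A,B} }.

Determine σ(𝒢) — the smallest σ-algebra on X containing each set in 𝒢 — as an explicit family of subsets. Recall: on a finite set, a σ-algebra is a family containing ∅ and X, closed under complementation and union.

Initial family (4 sets): { {}, {A,B}, {A,C}, X }.
Round 1: 2 new —
  {B}  = {A,C}ᶜ
  {C}  = {A,B}ᶜ
  — 6 sets.
Round 2 adds 1:
  {B,C}  = {C} ∪ {B}
  — 7 sets.
Round 3 (1 new):
  {A}  = {B,C}ᶜ
  — 8 sets.
Round 4: already closed under ᶜ and ∪.

|σ(𝒢)| = 8.  σ(𝒢) = { {}, {A}, {B}, {C}, {A,B}, {A,C}, {B,C}, X }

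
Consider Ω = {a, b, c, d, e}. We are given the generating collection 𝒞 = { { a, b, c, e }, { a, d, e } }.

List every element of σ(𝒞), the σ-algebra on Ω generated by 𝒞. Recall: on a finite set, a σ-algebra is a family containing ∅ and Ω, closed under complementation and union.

Answer: σ(𝒞) = { {  }, { d }, { a, e }, { b, c }, { a, d, e }, { b, c, d }, { a, b, c, e }, Ω }

Derivation:
Initial family (4 sets): { {  }, { a, d, e }, { a, b, c, e }, Ω }.
Iteration 1 (2 new):
  { d }  = Ω∖{ a, b, c, e }
  { b, c }  = Ω∖{ a, d, e }
  |family| = 6
Iteration 2: 1 new —
  { b, c, d }  = { b, c } ∪ { d }
  |family| = 7
Iteration 3: 1 new —
  { a, e }  = Ω∖{ b, c, d }
  |family| = 8
Iteration 4: closed — nothing new.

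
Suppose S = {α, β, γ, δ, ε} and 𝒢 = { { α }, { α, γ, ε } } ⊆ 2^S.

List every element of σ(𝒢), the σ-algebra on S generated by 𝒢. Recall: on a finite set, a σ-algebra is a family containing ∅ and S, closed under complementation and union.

Start: 𝒢 ∪ {∅, S} = { {  }, { α }, { α, γ, ε }, S }.
Iteration 1: +2 →
  { β, δ }  = ᶜ of { α, γ, ε }
  { β, γ, δ, ε }  = ᶜ of { α }
  (now 6)
Iteration 2 adds 1:
  { α, β, δ }  = { β, δ } ∪ { α }
  (now 7)
Iteration 3 (1 new):
  { γ, ε }  = ᶜ of { α, β, δ }
  (now 8)
Iteration 4: no new sets; the family is a σ-algebra.

|σ(𝒢)| = 8.  σ(𝒢) = { {  }, { α }, { β, δ }, { γ, ε }, { α, β, δ }, { α, γ, ε }, { β, γ, δ, ε }, S }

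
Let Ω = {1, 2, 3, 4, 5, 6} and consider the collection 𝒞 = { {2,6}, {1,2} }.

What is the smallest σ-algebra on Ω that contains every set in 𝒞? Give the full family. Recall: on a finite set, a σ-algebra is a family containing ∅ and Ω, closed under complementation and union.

σ(𝒞) (16 sets): { {}, {1}, {2}, {6}, {1,2}, {1,6}, {2,6}, {1,2,6}, {3,4,5}, {1,3,4,5}, {2,3,4,5}, {3,4,5,6}, {1,2,3,4,5}, {1,3,4,5,6}, {2,3,4,5,6}, Ω }

Trace:
Seed the family with 𝒞 together with ∅ and Ω: { {}, {1,2}, {2,6}, Ω }.
Iteration 1 (3 new):
  {1,2,6}  = {1,2} ∪ {2,6}
  {1,3,4,5}  = ᶜ of {2,6}
  {3,4,5,6}  = ᶜ of {1,2}
  [7 total]
Iteration 2: +4 →
  {3,4,5}  = ᶜ of {1,2,6}
  {1,2,3,4,5}  = {1,3,4,5} ∪ {1,2}
  {1,3,4,5,6}  = {1,3,4,5} ∪ {3,4,5,6}
  {2,3,4,5,6}  = {3,4,5,6} ∪ {2,6}
  [11 total]
Iteration 3. New:
  {1}  = ᶜ of {2,3,4,5,6}
  {2}  = ᶜ of {1,3,4,5,6}
  {6}  = ᶜ of {1,2,3,4,5}
  [14 total]
Iteration 4 (2 new):
  {1,6}  = {1} ∪ {6}
  {2,3,4,5}  = {3,4,5} ∪ {2}
  [16 total]
After Iteration 5 the family is unchanged; done.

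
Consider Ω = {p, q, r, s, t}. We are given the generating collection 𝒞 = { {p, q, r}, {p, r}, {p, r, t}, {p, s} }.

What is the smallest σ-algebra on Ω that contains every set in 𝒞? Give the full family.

σ(𝒞) = { {}, {p}, {q}, {r}, {s}, {t}, {p, q}, {p, r}, {p, s}, {p, t}, {q, r}, {q, s}, {q, t}, {r, s}, {r, t}, {s, t}, {p, q, r}, {p, q, s}, {p, q, t}, {p, r, s}, {p, r, t}, {p, s, t}, {q, r, s}, {q, r, t}, {q, s, t}, {r, s, t}, {p, q, r, s}, {p, q, r, t}, {p, q, s, t}, {p, r, s, t}, {q, r, s, t}, Ω }

Working:
Take S₀ = 𝒞 ∪ {∅, Ω} = { {}, {p, r}, {p, s}, {p, q, r}, {p, r, t}, Ω }.
Pass 1. New:
  {q, s}  = {p, r, t}ᶜ
  {s, t}  = {p, q, r}ᶜ
  {p, r, s}  = {p, s} ∪ {p, r}
  {q, r, t}  = {p, s}ᶜ
  {q, s, t}  = {p, r}ᶜ
  {p, q, r, s}  = {p, q, r} ∪ {p, s}
  {p, q, r, t}  = {p, q, r} ∪ {p, r, t}
  {p, r, s, t}  = {p, s} ∪ {p, r, t}
  — 14 sets.
Pass 2 adds 8:
  {q}  = {p, r, s, t}ᶜ
  {s}  = {p, q, r, t}ᶜ
  {t}  = {p, q, r, s}ᶜ
  {q, t}  = {p, r, s}ᶜ
  {p, q, s}  = {p, s} ∪ {q, s}
  {p, s, t}  = {s, t} ∪ {p, s}
  {p, q, s, t}  = {p, s} ∪ {q, s, t}
  {q, r, s, t}  = {s, t} ∪ {q, r, t}
  — 22 sets.
Pass 3. New:
  {p}  = {q, r, s, t}ᶜ
  {r}  = {p, q, s, t}ᶜ
  {q, r}  = {p, s, t}ᶜ
  {r, t}  = {p, q, s}ᶜ
  — 26 sets.
Pass 4. New:
  {p, q}  = {q} ∪ {p}
  {p, t}  = {t} ∪ {p}
  {r, s}  = {r} ∪ {s}
  {p, q, t}  = {q, t} ∪ {p}
  {q, r, s}  = {r} ∪ {q, s}
  {r, s, t}  = {s, t} ∪ {r}
  — 32 sets.
Pass 5 adds nothing — fixpoint reached.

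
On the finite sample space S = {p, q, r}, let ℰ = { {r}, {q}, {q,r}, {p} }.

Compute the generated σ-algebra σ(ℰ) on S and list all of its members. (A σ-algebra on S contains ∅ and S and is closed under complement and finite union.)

|σ(ℰ)| = 8.  σ(ℰ) = { {}, {p}, {q}, {r}, {p,q}, {p,r}, {q,r}, S }

Derivation:
Begin from { {}, {p}, {q}, {r}, {q,r}, S } (that is, ℰ plus ∅ and S).
Pass 1 (2 new):
  {p,q}  = {r}ᶜ
  {p,r}  = {q}ᶜ
  |family| = 8
Pass 2: no new sets; the family is a σ-algebra.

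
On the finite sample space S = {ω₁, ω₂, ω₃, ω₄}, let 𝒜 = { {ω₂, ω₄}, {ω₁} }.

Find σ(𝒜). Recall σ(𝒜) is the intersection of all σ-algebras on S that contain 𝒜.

|σ(𝒜)| = 8.  σ(𝒜) = { {}, {ω₁}, {ω₃}, {ω₁, ω₃}, {ω₂, ω₄}, {ω₁, ω₂, ω₄}, {ω₂, ω₃, ω₄}, S }

Trace:
Initial family (4 sets): { {}, {ω₁}, {ω₂, ω₄}, S }.
Round 1 adds 3:
  {ω₁, ω₃}  = complement {ω₂, ω₄}
  {ω₁, ω₂, ω₄}  = {ω₂, ω₄} ∪ {ω₁}
  {ω₂, ω₃, ω₄}  = complement {ω₁}
  — 7 sets.
Round 2 adds 1:
  {ω₃}  = complement {ω₁, ω₂, ω₄}
  — 8 sets.
Round 3: no new sets; the family is a σ-algebra.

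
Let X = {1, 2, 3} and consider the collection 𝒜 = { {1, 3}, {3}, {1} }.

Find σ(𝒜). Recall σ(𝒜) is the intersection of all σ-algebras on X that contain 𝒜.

Answer: σ(𝒜) = { {}, {1}, {2}, {3}, {1, 2}, {1, 3}, {2, 3}, X }

Working:
Start: 𝒜 ∪ {∅, X} = { {}, {1}, {3}, {1, 3}, X }.
Iteration 1: +3 →
  {2}  = X∖{1, 3}
  {1, 2}  = X∖{3}
  {2, 3}  = X∖{1}
Iteration 2: closed — nothing new.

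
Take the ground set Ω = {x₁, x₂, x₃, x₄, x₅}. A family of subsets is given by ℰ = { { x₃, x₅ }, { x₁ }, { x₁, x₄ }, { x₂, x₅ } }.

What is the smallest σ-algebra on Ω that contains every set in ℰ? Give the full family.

Begin from { {}, { x₁ }, { x₁, x₄ }, { x₂, x₅ }, { x₃, x₅ }, Ω } (that is, ℰ plus ∅ and Ω).
Round 1: +8 →
  { x₁, x₂, x₄ }  = ᶜ of { x₃, x₅ }
  { x₁, x₂, x₅ }  = { x₂, x₅ } ∪ { x₁ }
  { x₁, x₃, x₄ }  = ᶜ of { x₂, x₅ }
  { x₁, x₃, x₅ }  = { x₃, x₅ } ∪ { x₁ }
  { x₂, x₃, x₅ }  = ᶜ of { x₁, x₄ }
  { x₁, x₂, x₄, x₅ }  = { x₂, x₅ } ∪ { x₁, x₄ }
  { x₁, x₃, x₄, x₅ }  = { x₁, x₄ } ∪ { x₃, x₅ }
  { x₂, x₃, x₄, x₅ }  = ᶜ of { x₁ }
  |family| = 14
Round 2 adds 6:
  { x₂ }  = ᶜ of { x₁, x₃, x₄, x₅ }
  { x₃ }  = ᶜ of { x₁, x₂, x₄, x₅ }
  { x₂, x₄ }  = ᶜ of { x₁, x₃, x₅ }
  { x₃, x₄ }  = ᶜ of { x₁, x₂, x₅ }
  { x₁, x₂, x₃, x₄ }  = { x₁, x₂, x₄ } ∪ { x₁, x₃, x₄ }
  { x₁, x₂, x₃, x₅ }  = { x₂, x₅ } ∪ { x₁, x₃, x₅ }
  |family| = 20
Round 3 (8 new):
  { x₄ }  = ᶜ of { x₁, x₂, x₃, x₅ }
  { x₅ }  = ᶜ of { x₁, x₂, x₃, x₄ }
  { x₁, x₂ }  = { x₂ } ∪ { x₁ }
  { x₁, x₃ }  = { x₃ } ∪ { x₁ }
  { x₂, x₃ }  = { x₂ } ∪ { x₃ }
  { x₂, x₃, x₄ }  = { x₃, x₄ } ∪ { x₂ }
  { x₂, x₄, x₅ }  = { x₂, x₅ } ∪ { x₂, x₄ }
  { x₃, x₄, x₅ }  = { x₃, x₄ } ∪ { x₃, x₅ }
  |family| = 28
Round 4. New:
  { x₁, x₅ }  = ᶜ of { x₂, x₃, x₄ }
  { x₄, x₅ }  = { x₅ } ∪ { x₄ }
  { x₁, x₂, x₃ }  = { x₁, x₂ } ∪ { x₃ }
  { x₁, x₄, x₅ }  = ᶜ of { x₂, x₃ }
  |family| = 32
Round 5: no new sets; the family is a σ-algebra.

σ(ℰ) = { {}, { x₁ }, { x₂ }, { x₃ }, { x₄ }, { x₅ }, { x₁, x₂ }, { x₁, x₃ }, { x₁, x₄ }, { x₁, x₅ }, { x₂, x₃ }, { x₂, x₄ }, { x₂, x₅ }, { x₃, x₄ }, { x₃, x₅ }, { x₄, x₅ }, { x₁, x₂, x₃ }, { x₁, x₂, x₄ }, { x₁, x₂, x₅ }, { x₁, x₃, x₄ }, { x₁, x₃, x₅ }, { x₁, x₄, x₅ }, { x₂, x₃, x₄ }, { x₂, x₃, x₅ }, { x₂, x₄, x₅ }, { x₃, x₄, x₅ }, { x₁, x₂, x₃, x₄ }, { x₁, x₂, x₃, x₅ }, { x₁, x₂, x₄, x₅ }, { x₁, x₃, x₄, x₅ }, { x₂, x₃, x₄, x₅ }, Ω }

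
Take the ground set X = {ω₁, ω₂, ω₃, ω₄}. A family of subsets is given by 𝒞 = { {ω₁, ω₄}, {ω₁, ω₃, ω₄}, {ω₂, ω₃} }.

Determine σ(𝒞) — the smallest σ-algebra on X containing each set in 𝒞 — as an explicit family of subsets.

Initial family (5 sets): { {}, {ω₁, ω₄}, {ω₂, ω₃}, {ω₁, ω₃, ω₄}, X }.
Pass 1 adds 1:
  {ω₂}  = complement {ω₁, ω₃, ω₄}
Pass 2. New:
  {ω₁, ω₂, ω₄}  = {ω₂} ∪ {ω₁, ω₄}
Pass 3: +1 →
  {ω₃}  = complement {ω₁, ω₂, ω₄}
Pass 4: already closed under ᶜ and ∪.

σ(𝒞) = { {}, {ω₂}, {ω₃}, {ω₁, ω₄}, {ω₂, ω₃}, {ω₁, ω₂, ω₄}, {ω₁, ω₃, ω₄}, X }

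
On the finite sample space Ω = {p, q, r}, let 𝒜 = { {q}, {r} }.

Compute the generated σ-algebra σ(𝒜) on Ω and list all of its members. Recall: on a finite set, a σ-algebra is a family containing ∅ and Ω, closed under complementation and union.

Begin from { {}, {q}, {r}, Ω } (that is, 𝒜 plus ∅ and Ω).
Step 1: 3 new —
  {p,q}  = complement {r}
  {p,r}  = complement {q}
  {q,r}  = {r} ∪ {q}
Step 2. New:
  {p}  = complement {q,r}
Step 3 adds nothing — fixpoint reached.

σ(𝒜) = { {}, {p}, {q}, {r}, {p,q}, {p,r}, {q,r}, Ω }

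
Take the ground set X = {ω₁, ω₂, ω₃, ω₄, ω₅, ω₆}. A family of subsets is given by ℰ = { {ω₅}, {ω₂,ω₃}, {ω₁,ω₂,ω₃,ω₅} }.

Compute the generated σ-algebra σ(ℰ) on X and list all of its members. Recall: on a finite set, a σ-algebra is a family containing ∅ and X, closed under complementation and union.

Start: ℰ ∪ {∅, X} = { ∅, {ω₅}, {ω₂,ω₃}, {ω₁,ω₂,ω₃,ω₅}, X }.
Iteration 1 (4 new):
  {ω₄,ω₆}  = complement {ω₁,ω₂,ω₃,ω₅}
  {ω₂,ω₃,ω₅}  = {ω₂,ω₃} ∪ {ω₅}
  {ω₁,ω₄,ω₅,ω₆}  = complement {ω₂,ω₃}
  {ω₁,ω₂,ω₃,ω₄,ω₆}  = complement {ω₅}
  — 9 sets.
Iteration 2 adds 4:
  {ω₁,ω₄,ω₆}  = complement {ω₂,ω₃,ω₅}
  {ω₄,ω₅,ω₆}  = {ω₅} ∪ {ω₄,ω₆}
  {ω₂,ω₃,ω₄,ω₆}  = {ω₂,ω₃} ∪ {ω₄,ω₆}
  {ω₂,ω₃,ω₄,ω₅,ω₆}  = {ω₂,ω₃,ω₅} ∪ {ω₄,ω₆}
  — 13 sets.
Iteration 3: +3 →
  {ω₁}  = complement {ω₂,ω₃,ω₄,ω₅,ω₆}
  {ω₁,ω₅}  = complement {ω₂,ω₃,ω₄,ω₆}
  {ω₁,ω₂,ω₃}  = complement {ω₄,ω₅,ω₆}
  — 16 sets.
After Iteration 4 the family is unchanged; done.

Therefore σ(ℰ) = { ∅, {ω₁}, {ω₅}, {ω₁,ω₅}, {ω₂,ω₃}, {ω₄,ω₆}, {ω₁,ω₂,ω₃}, {ω₁,ω₄,ω₆}, {ω₂,ω₃,ω₅}, {ω₄,ω₅,ω₆}, {ω₁,ω₂,ω₃,ω₅}, {ω₁,ω₄,ω₅,ω₆}, {ω₂,ω₃,ω₄,ω₆}, {ω₁,ω₂,ω₃,ω₄,ω₆}, {ω₂,ω₃,ω₄,ω₅,ω₆}, X } (|σ(ℰ)| = 16).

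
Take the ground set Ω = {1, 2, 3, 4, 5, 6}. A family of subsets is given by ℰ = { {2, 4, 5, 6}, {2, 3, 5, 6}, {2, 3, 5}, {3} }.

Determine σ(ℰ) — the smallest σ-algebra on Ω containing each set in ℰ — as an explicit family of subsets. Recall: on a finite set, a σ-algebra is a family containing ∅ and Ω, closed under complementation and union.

|σ(ℰ)| = 32.  σ(ℰ) = { {}, {1}, {3}, {4}, {6}, {1, 3}, {1, 4}, {1, 6}, {2, 5}, {3, 4}, {3, 6}, {4, 6}, {1, 2, 5}, {1, 3, 4}, {1, 3, 6}, {1, 4, 6}, {2, 3, 5}, {2, 4, 5}, {2, 5, 6}, {3, 4, 6}, {1, 2, 3, 5}, {1, 2, 4, 5}, {1, 2, 5, 6}, {1, 3, 4, 6}, {2, 3, 4, 5}, {2, 3, 5, 6}, {2, 4, 5, 6}, {1, 2, 3, 4, 5}, {1, 2, 3, 5, 6}, {1, 2, 4, 5, 6}, {2, 3, 4, 5, 6}, Ω }

Check:
Seed the family with ℰ together with ∅ and Ω: { {}, {3}, {2, 3, 5}, {2, 3, 5, 6}, {2, 4, 5, 6}, Ω }.
Pass 1: 5 new —
  {1, 3}  = {2, 4, 5, 6}ᶜ
  {1, 4}  = {2, 3, 5, 6}ᶜ
  {1, 4, 6}  = {2, 3, 5}ᶜ
  {1, 2, 4, 5, 6}  = {3}ᶜ
  {2, 3, 4, 5, 6}  = {3} ∪ {2, 4, 5, 6}
  |family| = 11
Pass 2: +6 →
  {1}  = {2, 3, 4, 5, 6}ᶜ
  {1, 3, 4}  = {3} ∪ {1, 4}
  {1, 2, 3, 5}  = {2, 3, 5} ∪ {1, 3}
  {1, 3, 4, 6}  = {1, 4, 6} ∪ {3}
  {1, 2, 3, 4, 5}  = {2, 3, 5} ∪ {1, 4}
  {1, 2, 3, 5, 6}  = {1, 3} ∪ {2, 3, 5, 6}
  |family| = 17
Pass 3: +5 →
  {4}  = {1, 2, 3, 5, 6}ᶜ
  {6}  = {1, 2, 3, 4, 5}ᶜ
  {2, 5}  = {1, 3, 4, 6}ᶜ
  {4, 6}  = {1, 2, 3, 5}ᶜ
  {2, 5, 6}  = {1, 3, 4}ᶜ
  |family| = 22
Pass 4 (10 new):
  {1, 6}  = {1} ∪ {6}
  {3, 4}  = {3} ∪ {4}
  {3, 6}  = {6} ∪ {3}
  {1, 2, 5}  = {2, 5} ∪ {1}
  {1, 3, 6}  = {6} ∪ {1, 3}
  {2, 4, 5}  = {2, 5} ∪ {4}
  {3, 4, 6}  = {3} ∪ {4, 6}
  {1, 2, 4, 5}  = {2, 5} ∪ {1, 4}
  {1, 2, 5, 6}  = {1} ∪ {2, 5, 6}
  {2, 3, 4, 5}  = {2, 3, 5} ∪ {4}
  |family| = 32
Pass 5: closed — nothing new.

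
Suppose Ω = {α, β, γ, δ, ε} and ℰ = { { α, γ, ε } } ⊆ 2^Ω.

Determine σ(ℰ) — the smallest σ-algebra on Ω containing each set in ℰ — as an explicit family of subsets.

Start: ℰ ∪ {∅, Ω} = { ∅, { α, γ, ε }, Ω }.
Round 1: 1 new —
  { β, δ }  = complement { α, γ, ε }
  [4 total]
Round 2 adds nothing — fixpoint reached.

Therefore σ(ℰ) = { ∅, { β, δ }, { α, γ, ε }, Ω } (|σ(ℰ)| = 4).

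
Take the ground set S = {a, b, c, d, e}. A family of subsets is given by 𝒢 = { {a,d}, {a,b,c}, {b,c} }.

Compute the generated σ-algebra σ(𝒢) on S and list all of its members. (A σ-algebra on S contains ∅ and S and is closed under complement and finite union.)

Answer: σ(𝒢) = { {}, {a}, {d}, {e}, {a,d}, {a,e}, {b,c}, {d,e}, {a,b,c}, {a,d,e}, {b,c,d}, {b,c,e}, {a,b,c,d}, {a,b,c,e}, {b,c,d,e}, S }

Derivation:
Start: 𝒢 ∪ {∅, S} = { {}, {a,d}, {b,c}, {a,b,c}, S }.
Pass 1. New:
  {d,e}  = {a,b,c}ᶜ
  {a,d,e}  = {b,c}ᶜ
  {b,c,e}  = {a,d}ᶜ
  {a,b,c,d}  = {a,b,c} ∪ {a,d}
  — 9 sets.
Pass 2: 3 new —
  {e}  = {a,b,c,d}ᶜ
  {a,b,c,e}  = {a,b,c} ∪ {b,c,e}
  {b,c,d,e}  = {d,e} ∪ {b,c,e}
  — 12 sets.
Pass 3 (2 new):
  {a}  = {b,c,d,e}ᶜ
  {d}  = {a,b,c,e}ᶜ
  — 14 sets.
Pass 4: +2 →
  {a,e}  = {e} ∪ {a}
  {b,c,d}  = {b,c} ∪ {d}
  — 16 sets.
Pass 5 adds nothing — fixpoint reached.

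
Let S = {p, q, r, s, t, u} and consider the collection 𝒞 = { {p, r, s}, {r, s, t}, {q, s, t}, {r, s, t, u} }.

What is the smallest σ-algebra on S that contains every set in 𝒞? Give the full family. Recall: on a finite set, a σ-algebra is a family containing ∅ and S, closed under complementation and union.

Start: 𝒞 ∪ {∅, S} = { {}, {p, r, s}, {q, s, t}, {r, s, t}, {r, s, t, u}, S }.
Round 1. New:
  {p, q}  = ᶜ of {r, s, t, u}
  {p, q, u}  = ᶜ of {r, s, t}
  {p, r, u}  = ᶜ of {q, s, t}
  {q, t, u}  = ᶜ of {p, r, s}
  {p, r, s, t}  = {r, s, t} ∪ {p, r, s}
  {q, r, s, t}  = {r, s, t} ∪ {q, s, t}
  {p, q, r, s, t}  = {p, r, s} ∪ {q, s, t}
  {p, r, s, t, u}  = {p, r, s} ∪ {r, s, t, u}
  {q, r, s, t, u}  = {r, s, t, u} ∪ {q, s, t}
  |family| = 15
Round 2: 14 new —
  {p}  = ᶜ of {q, r, s, t, u}
  {q}  = ᶜ of {p, r, s, t, u}
  {u}  = ᶜ of {p, q, r, s, t}
  {p, u}  = ᶜ of {q, r, s, t}
  {q, u}  = ᶜ of {p, r, s, t}
  {p, q, r, s}  = {p, q} ∪ {p, r, s}
  {p, q, r, u}  = {p, q} ∪ {p, r, u}
  {p, q, s, t}  = {p, q} ∪ {q, s, t}
  {p, q, t, u}  = {p, q} ∪ {q, t, u}
  {p, r, s, u}  = {p, r, u} ∪ {p, r, s}
  {q, s, t, u}  = {q, t, u} ∪ {q, s, t}
  {p, q, r, s, u}  = {p, r, s} ∪ {p, q, u}
  {p, q, r, t, u}  = {p, r, u} ∪ {q, t, u}
  {p, q, s, t, u}  = {p, q, u} ∪ {q, s, t}
  |family| = 29
Round 3 adds 9:
  {r}  = ᶜ of {p, q, s, t, u}
  {s}  = ᶜ of {p, q, r, t, u}
  {t}  = ᶜ of {p, q, r, s, u}
  {p, r}  = ᶜ of {q, s, t, u}
  {q, t}  = ᶜ of {p, r, s, u}
  {r, s}  = ᶜ of {p, q, t, u}
  {r, u}  = ᶜ of {p, q, s, t}
  {s, t}  = ᶜ of {p, q, r, u}
  {t, u}  = ᶜ of {p, q, r, s}
  |family| = 38
Round 4 (26 new):
  {p, s}  = {s} ∪ {p}
  {p, t}  = {p} ∪ {t}
  {q, r}  = {q} ∪ {r}
  {q, s}  = {q} ∪ {s}
  {r, t}  = {r} ∪ {t}
  {s, u}  = {s} ∪ {u}
  {p, q, r}  = {q} ∪ {p, r}
  {p, q, s}  = {p, q} ∪ {s}
  {p, q, t}  = {p, q} ∪ {q, t}
  {p, r, t}  = {p, r} ∪ {t}
  {p, s, t}  = {s, t} ∪ {p}
  {p, s, u}  = {p, u} ∪ {s}
  {p, t, u}  = {p, u} ∪ {t, u}
  {q, r, s}  = {r, s} ∪ {q}
  {q, r, t}  = {r} ∪ {q, t}
  {q, r, u}  = {q} ∪ {r, u}
  {q, s, u}  = {q, u} ∪ {s}
  {r, s, u}  = {r, s} ∪ {r, u}
  {r, t, u}  = {r} ∪ {t, u}
  {s, t, u}  = {s, t} ∪ {t, u}
  {p, q, r, t}  = {p, r} ∪ {q, t}
  {p, q, s, u}  = {s} ∪ {p, q, u}
  {p, r, t, u}  = {p, r, u} ∪ {t, u}
  {p, s, t, u}  = {p, u} ∪ {s, t}
  {q, r, s, u}  = {r, s} ∪ {q, u}
  {q, r, t, u}  = {r} ∪ {q, t, u}
  |family| = 64
Round 5 adds nothing — fixpoint reached.

Hence σ(𝒞) has 64 members: { {}, {p}, {q}, {r}, {s}, {t}, {u}, {p, q}, {p, r}, {p, s}, {p, t}, {p, u}, {q, r}, {q, s}, {q, t}, {q, u}, {r, s}, {r, t}, {r, u}, {s, t}, {s, u}, {t, u}, {p, q, r}, {p, q, s}, {p, q, t}, {p, q, u}, {p, r, s}, {p, r, t}, {p, r, u}, {p, s, t}, {p, s, u}, {p, t, u}, {q, r, s}, {q, r, t}, {q, r, u}, {q, s, t}, {q, s, u}, {q, t, u}, {r, s, t}, {r, s, u}, {r, t, u}, {s, t, u}, {p, q, r, s}, {p, q, r, t}, {p, q, r, u}, {p, q, s, t}, {p, q, s, u}, {p, q, t, u}, {p, r, s, t}, {p, r, s, u}, {p, r, t, u}, {p, s, t, u}, {q, r, s, t}, {q, r, s, u}, {q, r, t, u}, {q, s, t, u}, {r, s, t, u}, {p, q, r, s, t}, {p, q, r, s, u}, {p, q, r, t, u}, {p, q, s, t, u}, {p, r, s, t, u}, {q, r, s, t, u}, S }.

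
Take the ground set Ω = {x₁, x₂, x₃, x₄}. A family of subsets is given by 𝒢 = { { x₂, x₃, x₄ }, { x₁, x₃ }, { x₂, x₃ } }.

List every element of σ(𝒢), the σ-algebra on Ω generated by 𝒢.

Seed the family with 𝒢 together with ∅ and Ω: { ∅, { x₁, x₃ }, { x₂, x₃ }, { x₂, x₃, x₄ }, Ω }.
Round 1 (4 new):
  { x₁ }  = complement { x₂, x₃, x₄ }
  { x₁, x₄ }  = complement { x₂, x₃ }
  { x₂, x₄ }  = complement { x₁, x₃ }
  { x₁, x₂, x₃ }  = { x₂, x₃ } ∪ { x₁, x₃ }
  (now 9)
Round 2: 3 new —
  { x₄ }  = complement { x₁, x₂, x₃ }
  { x₁, x₂, x₄ }  = { x₁, x₄ } ∪ { x₂, x₄ }
  { x₁, x₃, x₄ }  = { x₁, x₄ } ∪ { x₁, x₃ }
  (now 12)
Round 3: +2 →
  { x₂ }  = complement { x₁, x₃, x₄ }
  { x₃ }  = complement { x₁, x₂, x₄ }
  (now 14)
Round 4. New:
  { x₁, x₂ }  = { x₂ } ∪ { x₁ }
  { x₃, x₄ }  = { x₃ } ∪ { x₄ }
  (now 16)
Round 5 adds nothing — fixpoint reached.

σ(𝒢) = { ∅, { x₁ }, { x₂ }, { x₃ }, { x₄ }, { x₁, x₂ }, { x₁, x₃ }, { x₁, x₄ }, { x₂, x₃ }, { x₂, x₄ }, { x₃, x₄ }, { x₁, x₂, x₃ }, { x₁, x₂, x₄ }, { x₁, x₃, x₄ }, { x₂, x₃, x₄ }, Ω }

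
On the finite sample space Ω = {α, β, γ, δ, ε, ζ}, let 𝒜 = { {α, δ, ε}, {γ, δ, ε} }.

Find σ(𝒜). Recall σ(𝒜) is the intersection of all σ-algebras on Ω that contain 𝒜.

Initial family (4 sets): { {}, {α, δ, ε}, {γ, δ, ε}, Ω }.
Pass 1: +3 →
  {α, β, ζ}  = Ω∖{γ, δ, ε}
  {β, γ, ζ}  = Ω∖{α, δ, ε}
  {α, γ, δ, ε}  = {γ, δ, ε} ∪ {α, δ, ε}
  — 7 sets.
Pass 2 adds 4:
  {β, ζ}  = Ω∖{α, γ, δ, ε}
  {α, β, γ, ζ}  = {β, γ, ζ} ∪ {α, β, ζ}
  {α, β, δ, ε, ζ}  = {α, δ, ε} ∪ {α, β, ζ}
  {β, γ, δ, ε, ζ}  = {γ, δ, ε} ∪ {β, γ, ζ}
  — 11 sets.
Pass 3 (3 new):
  {α}  = Ω∖{β, γ, δ, ε, ζ}
  {γ}  = Ω∖{α, β, δ, ε, ζ}
  {δ, ε}  = Ω∖{α, β, γ, ζ}
  — 14 sets.
Pass 4: 2 new —
  {α, γ}  = {γ} ∪ {α}
  {β, δ, ε, ζ}  = {δ, ε} ∪ {β, ζ}
  — 16 sets.
After Pass 5 the family is unchanged; done.

|σ(𝒜)| = 16.  σ(𝒜) = { {}, {α}, {γ}, {α, γ}, {β, ζ}, {δ, ε}, {α, β, ζ}, {α, δ, ε}, {β, γ, ζ}, {γ, δ, ε}, {α, β, γ, ζ}, {α, γ, δ, ε}, {β, δ, ε, ζ}, {α, β, δ, ε, ζ}, {β, γ, δ, ε, ζ}, Ω }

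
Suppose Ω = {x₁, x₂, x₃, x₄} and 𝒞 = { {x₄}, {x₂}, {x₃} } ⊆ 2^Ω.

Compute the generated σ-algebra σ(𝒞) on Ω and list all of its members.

Begin from { {}, {x₂}, {x₃}, {x₄}, Ω } (that is, 𝒞 plus ∅ and Ω).
Round 1. New:
  {x₂, x₃}  = {x₃} ∪ {x₂}
  {x₂, x₄}  = {x₄} ∪ {x₂}
  {x₃, x₄}  = {x₃} ∪ {x₄}
  {x₁, x₂, x₃}  = Ω∖{x₄}
  {x₁, x₂, x₄}  = Ω∖{x₃}
  {x₁, x₃, x₄}  = Ω∖{x₂}
  |family| = 11
Round 2. New:
  {x₁, x₂}  = Ω∖{x₃, x₄}
  {x₁, x₃}  = Ω∖{x₂, x₄}
  {x₁, x₄}  = Ω∖{x₂, x₃}
  {x₂, x₃, x₄}  = {x₃, x₄} ∪ {x₂}
  |family| = 15
Round 3: +1 →
  {x₁}  = Ω∖{x₂, x₃, x₄}
  |family| = 16
Round 4: already closed under ᶜ and ∪.

Hence σ(𝒞) has 16 members: { {}, {x₁}, {x₂}, {x₃}, {x₄}, {x₁, x₂}, {x₁, x₃}, {x₁, x₄}, {x₂, x₃}, {x₂, x₄}, {x₃, x₄}, {x₁, x₂, x₃}, {x₁, x₂, x₄}, {x₁, x₃, x₄}, {x₂, x₃, x₄}, Ω }.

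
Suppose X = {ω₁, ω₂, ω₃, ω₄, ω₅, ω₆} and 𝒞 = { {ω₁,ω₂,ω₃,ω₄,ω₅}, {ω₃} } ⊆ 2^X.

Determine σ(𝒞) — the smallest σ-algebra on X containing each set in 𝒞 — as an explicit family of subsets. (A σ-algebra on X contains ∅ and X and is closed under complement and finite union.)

σ(𝒞) = { ∅, {ω₃}, {ω₆}, {ω₃,ω₆}, {ω₁,ω₂,ω₄,ω₅}, {ω₁,ω₂,ω₃,ω₄,ω₅}, {ω₁,ω₂,ω₄,ω₅,ω₆}, X }

Derivation:
Take S₀ = 𝒞 ∪ {∅, X} = { ∅, {ω₃}, {ω₁,ω₂,ω₃,ω₄,ω₅}, X }.
Round 1 (2 new):
  {ω₆}  = complement {ω₁,ω₂,ω₃,ω₄,ω₅}
  {ω₁,ω₂,ω₄,ω₅,ω₆}  = complement {ω₃}
  |family| = 6
Round 2: 1 new —
  {ω₃,ω₆}  = {ω₃} ∪ {ω₆}
  |family| = 7
Round 3: +1 →
  {ω₁,ω₂,ω₄,ω₅}  = complement {ω₃,ω₆}
  |family| = 8
Round 4: already closed under ᶜ and ∪.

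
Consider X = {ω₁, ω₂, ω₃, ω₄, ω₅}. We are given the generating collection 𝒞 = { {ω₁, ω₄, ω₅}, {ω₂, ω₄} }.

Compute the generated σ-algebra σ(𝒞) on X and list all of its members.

σ(𝒞) = { ∅, {ω₂}, {ω₃}, {ω₄}, {ω₁, ω₅}, {ω₂, ω₃}, {ω₂, ω₄}, {ω₃, ω₄}, {ω₁, ω₂, ω₅}, {ω₁, ω₃, ω₅}, {ω₁, ω₄, ω₅}, {ω₂, ω₃, ω₄}, {ω₁, ω₂, ω₃, ω₅}, {ω₁, ω₂, ω₄, ω₅}, {ω₁, ω₃, ω₄, ω₅}, X }

Working:
Begin from { ∅, {ω₂, ω₄}, {ω₁, ω₄, ω₅}, X } (that is, 𝒞 plus ∅ and X).
Pass 1 (3 new):
  {ω₂, ω₃}  = X∖{ω₁, ω₄, ω₅}
  {ω₁, ω₃, ω₅}  = X∖{ω₂, ω₄}
  {ω₁, ω₂, ω₄, ω₅}  = {ω₂, ω₄} ∪ {ω₁, ω₄, ω₅}
Pass 2. New:
  {ω₃}  = X∖{ω₁, ω₂, ω₄, ω₅}
  {ω₂, ω₃, ω₄}  = {ω₂, ω₃} ∪ {ω₂, ω₄}
  {ω₁, ω₂, ω₃, ω₅}  = {ω₂, ω₃} ∪ {ω₁, ω₃, ω₅}
  {ω₁, ω₃, ω₄, ω₅}  = {ω₁, ω₄, ω₅} ∪ {ω₁, ω₃, ω₅}
Pass 3 adds 3:
  {ω₂}  = X∖{ω₁, ω₃, ω₄, ω₅}
  {ω₄}  = X∖{ω₁, ω₂, ω₃, ω₅}
  {ω₁, ω₅}  = X∖{ω₂, ω₃, ω₄}
Pass 4 (2 new):
  {ω₃, ω₄}  = {ω₃} ∪ {ω₄}
  {ω₁, ω₂, ω₅}  = {ω₁, ω₅} ∪ {ω₂}
Pass 5 adds nothing — fixpoint reached.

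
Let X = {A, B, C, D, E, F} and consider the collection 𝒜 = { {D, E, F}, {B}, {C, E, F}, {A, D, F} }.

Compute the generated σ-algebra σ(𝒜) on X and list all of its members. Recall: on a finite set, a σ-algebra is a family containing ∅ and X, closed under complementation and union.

Answer: σ(𝒜) = { ∅, {A}, {B}, {C}, {D}, {E}, {F}, {A, B}, {A, C}, {A, D}, {A, E}, {A, F}, {B, C}, {B, D}, {B, E}, {B, F}, {C, D}, {C, E}, {C, F}, {D, E}, {D, F}, {E, F}, {A, B, C}, {A, B, D}, {A, B, E}, {A, B, F}, {A, C, D}, {A, C, E}, {A, C, F}, {A, D, E}, {A, D, F}, {A, E, F}, {B, C, D}, {B, C, E}, {B, C, F}, {B, D, E}, {B, D, F}, {B, E, F}, {C, D, E}, {C, D, F}, {C, E, F}, {D, E, F}, {A, B, C, D}, {A, B, C, E}, {A, B, C, F}, {A, B, D, E}, {A, B, D, F}, {A, B, E, F}, {A, C, D, E}, {A, C, D, F}, {A, C, E, F}, {A, D, E, F}, {B, C, D, E}, {B, C, D, F}, {B, C, E, F}, {B, D, E, F}, {C, D, E, F}, {A, B, C, D, E}, {A, B, C, D, F}, {A, B, C, E, F}, {A, B, D, E, F}, {A, C, D, E, F}, {B, C, D, E, F}, X }

Check:
Start: 𝒜 ∪ {∅, X} = { ∅, {B}, {A, D, F}, {C, E, F}, {D, E, F}, X }.
Pass 1. New:
  {A, B, C}  = X∖{D, E, F}
  {A, B, D}  = X∖{C, E, F}
  {B, C, E}  = X∖{A, D, F}
  {A, B, D, F}  = {B} ∪ {A, D, F}
  {A, D, E, F}  = {A, D, F} ∪ {D, E, F}
  {B, C, E, F}  = {C, E, F} ∪ {B}
  {B, D, E, F}  = {B} ∪ {D, E, F}
  {C, D, E, F}  = {C, E, F} ∪ {D, E, F}
  {A, C, D, E, F}  = X∖{B}
  [15 total]
Pass 2: +12 →
  {A, B}  = X∖{C, D, E, F}
  {A, C}  = X∖{B, D, E, F}
  {A, D}  = X∖{B, C, E, F}
  {B, C}  = X∖{A, D, E, F}
  {C, E}  = X∖{A, B, D, F}
  {A, B, C, D}  = {A, B, C} ∪ {A, B, D}
  {A, B, C, E}  = {A, B, C} ∪ {B, C, E}
  {A, B, C, D, E}  = {A, B, D} ∪ {B, C, E}
  {A, B, C, D, F}  = {A, B, C} ∪ {A, B, D, F}
  {A, B, C, E, F}  = {A, B, C} ∪ {C, E, F}
  {A, B, D, E, F}  = {A, B, D, F} ∪ {A, D, E, F}
  {B, C, D, E, F}  = {C, D, E, F} ∪ {B}
  [27 total]
Pass 3. New:
  {A}  = X∖{B, C, D, E, F}
  {C}  = X∖{A, B, D, E, F}
  {D}  = X∖{A, B, C, E, F}
  {E}  = X∖{A, B, C, D, F}
  {F}  = X∖{A, B, C, D, E}
  {D, F}  = X∖{A, B, C, E}
  {E, F}  = X∖{A, B, C, D}
  {A, C, D}  = {A, D} ∪ {A, C}
  {A, C, E}  = {A, C} ∪ {C, E}
  {A, C, D, E}  = {A, D} ∪ {C, E}
  {A, C, D, F}  = {A, D, F} ∪ {A, C}
  {A, C, E, F}  = {A, C} ∪ {C, E, F}
  [39 total]
Pass 4: +24 →
  {A, E}  = {A} ∪ {E}
  {A, F}  = {A} ∪ {F}
  {B, D}  = X∖{A, C, E, F}
  {B, E}  = X∖{A, C, D, F}
  {B, F}  = X∖{A, C, D, E}
  {C, D}  = {C} ∪ {D}
  {C, F}  = {C} ∪ {F}
  {D, E}  = {D} ∪ {E}
  {A, B, E}  = {A, B} ∪ {E}
  {A, B, F}  = {A, B} ∪ {F}
  {A, C, F}  = {A, C} ∪ {F}
  {A, D, E}  = {A, D} ∪ {E}
  {A, E, F}  = {A} ∪ {E, F}
  {B, C, D}  = {B, C} ∪ {D}
  {B, C, F}  = {B, C} ∪ {F}
  {B, D, F}  = X∖{A, C, E}
  {B, E, F}  = X∖{A, C, D}
  {C, D, E}  = {C, E} ∪ {D}
  {C, D, F}  = {C} ∪ {D, F}
  {A, B, C, F}  = {A, B, C} ∪ {F}
  {A, B, D, E}  = {A, B, D} ∪ {E}
  {A, B, E, F}  = {A, B} ∪ {E, F}
  {B, C, D, E}  = {D} ∪ {B, C, E}
  {B, C, D, F}  = {B, C} ∪ {D, F}
  [63 total]
Pass 5: 1 new —
  {B, D, E}  = X∖{A, C, F}
  [64 total]
After Pass 6 the family is unchanged; done.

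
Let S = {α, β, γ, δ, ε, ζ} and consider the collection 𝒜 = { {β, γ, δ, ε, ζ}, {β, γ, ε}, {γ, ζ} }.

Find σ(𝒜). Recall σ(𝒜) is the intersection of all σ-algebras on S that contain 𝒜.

Answer: σ(𝒜) = { {}, {α}, {γ}, {δ}, {ζ}, {α, γ}, {α, δ}, {α, ζ}, {β, ε}, {γ, δ}, {γ, ζ}, {δ, ζ}, {α, β, ε}, {α, γ, δ}, {α, γ, ζ}, {α, δ, ζ}, {β, γ, ε}, {β, δ, ε}, {β, ε, ζ}, {γ, δ, ζ}, {α, β, γ, ε}, {α, β, δ, ε}, {α, β, ε, ζ}, {α, γ, δ, ζ}, {β, γ, δ, ε}, {β, γ, ε, ζ}, {β, δ, ε, ζ}, {α, β, γ, δ, ε}, {α, β, γ, ε, ζ}, {α, β, δ, ε, ζ}, {β, γ, δ, ε, ζ}, S }

Working:
Begin from { {}, {γ, ζ}, {β, γ, ε}, {β, γ, δ, ε, ζ}, S } (that is, 𝒜 plus ∅ and S).
Pass 1 (4 new):
  {α}  = ᶜ of {β, γ, δ, ε, ζ}
  {α, δ, ζ}  = ᶜ of {β, γ, ε}
  {α, β, δ, ε}  = ᶜ of {γ, ζ}
  {β, γ, ε, ζ}  = {β, γ, ε} ∪ {γ, ζ}
  [9 total]
Pass 2 (7 new):
  {α, δ}  = ᶜ of {β, γ, ε, ζ}
  {α, γ, ζ}  = {γ, ζ} ∪ {α}
  {α, β, γ, ε}  = {β, γ, ε} ∪ {α}
  {α, γ, δ, ζ}  = {α, δ, ζ} ∪ {γ, ζ}
  {α, β, γ, δ, ε}  = {α, β, δ, ε} ∪ {β, γ, ε}
  {α, β, γ, ε, ζ}  = {β, γ, ε, ζ} ∪ {α}
  {α, β, δ, ε, ζ}  = {α, δ, ζ} ∪ {α, β, δ, ε}
  [16 total]
Pass 3 (6 new):
  {γ}  = ᶜ of {α, β, δ, ε, ζ}
  {δ}  = ᶜ of {α, β, γ, ε, ζ}
  {ζ}  = ᶜ of {α, β, γ, δ, ε}
  {β, ε}  = ᶜ of {α, γ, δ, ζ}
  {δ, ζ}  = ᶜ of {α, β, γ, ε}
  {β, δ, ε}  = ᶜ of {α, γ, ζ}
  [22 total]
Pass 4 (9 new):
  {α, γ}  = {α} ∪ {γ}
  {α, ζ}  = {α} ∪ {ζ}
  {γ, δ}  = {γ} ∪ {δ}
  {α, β, ε}  = {β, ε} ∪ {α}
  {α, γ, δ}  = {γ} ∪ {α, δ}
  {β, ε, ζ}  = {β, ε} ∪ {ζ}
  {γ, δ, ζ}  = {γ} ∪ {δ, ζ}
  {β, γ, δ, ε}  = {γ} ∪ {β, δ, ε}
  {β, δ, ε, ζ}  = {β, ε} ∪ {δ, ζ}
  [31 total]
Pass 5: +1 →
  {α, β, ε, ζ}  = ᶜ of {γ, δ}
  [32 total]
Pass 6: stable.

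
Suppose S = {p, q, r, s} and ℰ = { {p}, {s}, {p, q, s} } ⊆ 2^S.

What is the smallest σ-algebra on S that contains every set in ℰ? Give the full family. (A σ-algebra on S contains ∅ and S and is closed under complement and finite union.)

Take S₀ = ℰ ∪ {∅, S} = { {}, {p}, {s}, {p, q, s}, S }.
Pass 1: +4 →
  {r}  = S∖{p, q, s}
  {p, s}  = {s} ∪ {p}
  {p, q, r}  = S∖{s}
  {q, r, s}  = S∖{p}
  |family| = 9
Pass 2 adds 4:
  {p, r}  = {r} ∪ {p}
  {q, r}  = S∖{p, s}
  {r, s}  = {r} ∪ {s}
  {p, r, s}  = {r} ∪ {p, s}
  |family| = 13
Pass 3: +3 →
  {q}  = S∖{p, r, s}
  {p, q}  = S∖{r, s}
  {q, s}  = S∖{p, r}
  |family| = 16
Pass 4: stable.

σ(ℰ) = { {}, {p}, {q}, {r}, {s}, {p, q}, {p, r}, {p, s}, {q, r}, {q, s}, {r, s}, {p, q, r}, {p, q, s}, {p, r, s}, {q, r, s}, S }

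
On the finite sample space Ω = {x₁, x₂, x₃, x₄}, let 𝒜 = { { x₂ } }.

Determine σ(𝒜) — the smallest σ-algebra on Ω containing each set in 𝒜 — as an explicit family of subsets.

Initial family (3 sets): { {}, { x₂ }, Ω }.
Step 1 adds 1:
  { x₁, x₃, x₄ }  = { x₂ }ᶜ
  (now 4)
After Step 2 the family is unchanged; done.

Therefore σ(𝒜) = { {}, { x₂ }, { x₁, x₃, x₄ }, Ω } (|σ(𝒜)| = 4).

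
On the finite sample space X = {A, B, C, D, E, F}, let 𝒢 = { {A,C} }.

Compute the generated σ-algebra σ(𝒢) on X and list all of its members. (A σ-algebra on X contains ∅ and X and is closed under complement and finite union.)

Answer: σ(𝒢) = { {}, {A,C}, {B,D,E,F}, X }

Derivation:
Start: 𝒢 ∪ {∅, X} = { {}, {A,C}, X }.
Step 1: +1 →
  {B,D,E,F}  = complement {A,C}
Step 2 adds nothing — fixpoint reached.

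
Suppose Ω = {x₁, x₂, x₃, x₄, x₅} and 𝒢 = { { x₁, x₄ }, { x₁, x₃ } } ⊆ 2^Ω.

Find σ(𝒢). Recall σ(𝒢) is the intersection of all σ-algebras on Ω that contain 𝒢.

σ(𝒢) = { ∅, { x₁ }, { x₃ }, { x₄ }, { x₁, x₃ }, { x₁, x₄ }, { x₂, x₅ }, { x₃, x₄ }, { x₁, x₂, x₅ }, { x₁, x₃, x₄ }, { x₂, x₃, x₅ }, { x₂, x₄, x₅ }, { x₁, x₂, x₃, x₅ }, { x₁, x₂, x₄, x₅ }, { x₂, x₃, x₄, x₅ }, Ω }

Trace:
Initial family (4 sets): { ∅, { x₁, x₃ }, { x₁, x₄ }, Ω }.
Round 1 adds 3:
  { x₁, x₃, x₄ }  = { x₁, x₃ } ∪ { x₁, x₄ }
  { x₂, x₃, x₅ }  = ᶜ of { x₁, x₄ }
  { x₂, x₄, x₅ }  = ᶜ of { x₁, x₃ }
  [7 total]
Round 2. New:
  { x₂, x₅ }  = ᶜ of { x₁, x₃, x₄ }
  { x₁, x₂, x₃, x₅ }  = { x₂, x₃, x₅ } ∪ { x₁, x₃ }
  { x₁, x₂, x₄, x₅ }  = { x₁, x₄ } ∪ { x₂, x₄, x₅ }
  { x₂, x₃, x₄, x₅ }  = { x₂, x₃, x₅ } ∪ { x₂, x₄, x₅ }
  [11 total]
Round 3 adds 3:
  { x₁ }  = ᶜ of { x₂, x₃, x₄, x₅ }
  { x₃ }  = ᶜ of { x₁, x₂, x₄, x₅ }
  { x₄ }  = ᶜ of { x₁, x₂, x₃, x₅ }
  [14 total]
Round 4: +2 →
  { x₃, x₄ }  = { x₃ } ∪ { x₄ }
  { x₁, x₂, x₅ }  = { x₂, x₅ } ∪ { x₁ }
  [16 total]
Round 5 adds nothing — fixpoint reached.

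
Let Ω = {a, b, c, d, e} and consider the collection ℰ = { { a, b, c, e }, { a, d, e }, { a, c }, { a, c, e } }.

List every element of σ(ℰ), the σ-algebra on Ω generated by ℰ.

Take S₀ = ℰ ∪ {∅, Ω} = { ∅, { a, c }, { a, c, e }, { a, d, e }, { a, b, c, e }, Ω }.
Round 1: 5 new —
  { d }  = { a, b, c, e }ᶜ
  { b, c }  = { a, d, e }ᶜ
  { b, d }  = { a, c, e }ᶜ
  { b, d, e }  = { a, c }ᶜ
  { a, c, d, e }  = { a, d, e } ∪ { a, c }
  |family| = 11
Round 2: +7 →
  { b }  = { a, c, d, e }ᶜ
  { a, b, c }  = { b, c } ∪ { a, c }
  { a, c, d }  = { a, c } ∪ { d }
  { b, c, d }  = { b, c } ∪ { d }
  { a, b, c, d }  = { a, c } ∪ { b, d }
  { a, b, d, e }  = { a, d, e } ∪ { b, d }
  { b, c, d, e }  = { b, c } ∪ { b, d, e }
  |family| = 18
Round 3 (6 new):
  { a }  = { b, c, d, e }ᶜ
  { c }  = { a, b, d, e }ᶜ
  { e }  = { a, b, c, d }ᶜ
  { a, e }  = { b, c, d }ᶜ
  { b, e }  = { a, c, d }ᶜ
  { d, e }  = { a, b, c }ᶜ
  |family| = 24
Round 4 (8 new):
  { a, b }  = { b } ∪ { a }
  { a, d }  = { d } ∪ { a }
  { c, d }  = { c } ∪ { d }
  { c, e }  = { e } ∪ { c }
  { a, b, d }  = { b, d } ∪ { a }
  { a, b, e }  = { b, e } ∪ { a, e }
  { b, c, e }  = { b, e } ∪ { c }
  { c, d, e }  = { d, e } ∪ { c }
  |family| = 32
Round 5 adds nothing — fixpoint reached.

σ(ℰ) = { ∅, { a }, { b }, { c }, { d }, { e }, { a, b }, { a, c }, { a, d }, { a, e }, { b, c }, { b, d }, { b, e }, { c, d }, { c, e }, { d, e }, { a, b, c }, { a, b, d }, { a, b, e }, { a, c, d }, { a, c, e }, { a, d, e }, { b, c, d }, { b, c, e }, { b, d, e }, { c, d, e }, { a, b, c, d }, { a, b, c, e }, { a, b, d, e }, { a, c, d, e }, { b, c, d, e }, Ω }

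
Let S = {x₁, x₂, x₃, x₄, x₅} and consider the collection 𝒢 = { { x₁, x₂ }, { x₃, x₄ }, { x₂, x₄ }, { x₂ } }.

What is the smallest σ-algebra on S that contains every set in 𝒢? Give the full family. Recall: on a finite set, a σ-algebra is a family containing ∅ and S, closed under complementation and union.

σ(𝒢) (32 sets): { {  }, { x₁ }, { x₂ }, { x₃ }, { x₄ }, { x₅ }, { x₁, x₂ }, { x₁, x₃ }, { x₁, x₄ }, { x₁, x₅ }, { x₂, x₃ }, { x₂, x₄ }, { x₂, x₅ }, { x₃, x₄ }, { x₃, x₅ }, { x₄, x₅ }, { x₁, x₂, x₃ }, { x₁, x₂, x₄ }, { x₁, x₂, x₅ }, { x₁, x₃, x₄ }, { x₁, x₃, x₅ }, { x₁, x₄, x₅ }, { x₂, x₃, x₄ }, { x₂, x₃, x₅ }, { x₂, x₄, x₅ }, { x₃, x₄, x₅ }, { x₁, x₂, x₃, x₄ }, { x₁, x₂, x₃, x₅ }, { x₁, x₂, x₄, x₅ }, { x₁, x₃, x₄, x₅ }, { x₂, x₃, x₄, x₅ }, S }

Trace:
Seed the family with 𝒢 together with ∅ and S: { {  }, { x₂ }, { x₁, x₂ }, { x₂, x₄ }, { x₃, x₄ }, S }.
Step 1 adds 7:
  { x₁, x₂, x₄ }  = { x₁, x₂ } ∪ { x₂, x₄ }
  { x₁, x₂, x₅ }  = S∖{ x₃, x₄ }
  { x₁, x₃, x₅ }  = S∖{ x₂, x₄ }
  { x₂, x₃, x₄ }  = { x₃, x₄ } ∪ { x₂ }
  { x₃, x₄, x₅ }  = S∖{ x₁, x₂ }
  { x₁, x₂, x₃, x₄ }  = { x₃, x₄ } ∪ { x₁, x₂ }
  { x₁, x₃, x₄, x₅ }  = S∖{ x₂ }
  (now 13)
Step 2: 6 new —
  { x₅ }  = S∖{ x₁, x₂, x₃, x₄ }
  { x₁, x₅ }  = S∖{ x₂, x₃, x₄ }
  { x₃, x₅ }  = S∖{ x₁, x₂, x₄ }
  { x₁, x₂, x₃, x₅ }  = { x₁, x₂ } ∪ { x₁, x₃, x₅ }
  { x₁, x₂, x₄, x₅ }  = { x₁, x₂, x₄ } ∪ { x₁, x₂, x₅ }
  { x₂, x₃, x₄, x₅ }  = { x₃, x₄, x₅ } ∪ { x₂, x₃, x₄ }
  (now 19)
Step 3 adds 6:
  { x₁ }  = S∖{ x₂, x₃, x₄, x₅ }
  { x₃ }  = S∖{ x₁, x₂, x₄, x₅ }
  { x₄ }  = S∖{ x₁, x₂, x₃, x₅ }
  { x₂, x₅ }  = { x₂ } ∪ { x₅ }
  { x₂, x₃, x₅ }  = { x₂ } ∪ { x₃, x₅ }
  { x₂, x₄, x₅ }  = { x₂, x₄ } ∪ { x₅ }
  (now 25)
Step 4 (7 new):
  { x₁, x₃ }  = S∖{ x₂, x₄, x₅ }
  { x₁, x₄ }  = S∖{ x₂, x₃, x₅ }
  { x₂, x₃ }  = { x₂ } ∪ { x₃ }
  { x₄, x₅ }  = { x₅ } ∪ { x₄ }
  { x₁, x₂, x₃ }  = { x₁, x₂ } ∪ { x₃ }
  { x₁, x₃, x₄ }  = S∖{ x₂, x₅ }
  { x₁, x₄, x₅ }  = { x₁, x₅ } ∪ { x₄ }
  (now 32)
After Step 5 the family is unchanged; done.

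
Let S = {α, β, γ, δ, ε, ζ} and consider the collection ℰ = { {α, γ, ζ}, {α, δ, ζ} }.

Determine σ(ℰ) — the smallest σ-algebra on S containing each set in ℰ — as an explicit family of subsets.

Seed the family with ℰ together with ∅ and S: { ∅, {α, γ, ζ}, {α, δ, ζ}, S }.
Iteration 1 (3 new):
  {β, γ, ε}  = S∖{α, δ, ζ}
  {β, δ, ε}  = S∖{α, γ, ζ}
  {α, γ, δ, ζ}  = {α, γ, ζ} ∪ {α, δ, ζ}
Iteration 2: 4 new —
  {β, ε}  = S∖{α, γ, δ, ζ}
  {β, γ, δ, ε}  = {β, γ, ε} ∪ {β, δ, ε}
  {α, β, γ, ε, ζ}  = {β, γ, ε} ∪ {α, γ, ζ}
  {α, β, δ, ε, ζ}  = {α, δ, ζ} ∪ {β, δ, ε}
Iteration 3. New:
  {γ}  = S∖{α, β, δ, ε, ζ}
  {δ}  = S∖{α, β, γ, ε, ζ}
  {α, ζ}  = S∖{β, γ, δ, ε}
Iteration 4: 2 new —
  {γ, δ}  = {γ} ∪ {δ}
  {α, β, ε, ζ}  = {β, ε} ∪ {α, ζ}
Iteration 5: stable.

Hence σ(ℰ) has 16 members: { ∅, {γ}, {δ}, {α, ζ}, {β, ε}, {γ, δ}, {α, γ, ζ}, {α, δ, ζ}, {β, γ, ε}, {β, δ, ε}, {α, β, ε, ζ}, {α, γ, δ, ζ}, {β, γ, δ, ε}, {α, β, γ, ε, ζ}, {α, β, δ, ε, ζ}, S }.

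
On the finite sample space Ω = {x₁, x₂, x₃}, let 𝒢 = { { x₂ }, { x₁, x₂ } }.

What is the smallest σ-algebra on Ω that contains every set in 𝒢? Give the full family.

Answer: σ(𝒢) = { {  }, { x₁ }, { x₂ }, { x₃ }, { x₁, x₂ }, { x₁, x₃ }, { x₂, x₃ }, Ω }

Working:
Take S₀ = 𝒢 ∪ {∅, Ω} = { {  }, { x₂ }, { x₁, x₂ }, Ω }.
Step 1 (2 new):
  { x₃ }  = Ω∖{ x₁, x₂ }
  { x₁, x₃ }  = Ω∖{ x₂ }
Step 2. New:
  { x₂, x₃ }  = { x₃ } ∪ { x₂ }
Step 3: +1 →
  { x₁ }  = Ω∖{ x₂, x₃ }
Step 4: no new sets; the family is a σ-algebra.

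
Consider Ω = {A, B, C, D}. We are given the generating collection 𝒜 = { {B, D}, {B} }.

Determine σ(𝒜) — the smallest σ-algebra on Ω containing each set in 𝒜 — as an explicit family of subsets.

Take S₀ = 𝒜 ∪ {∅, Ω} = { {}, {B}, {B, D}, Ω }.
Pass 1 (2 new):
  {A, C}  = ᶜ of {B, D}
  {A, C, D}  = ᶜ of {B}
Pass 2 adds 1:
  {A, B, C}  = {A, C} ∪ {B}
Pass 3. New:
  {D}  = ᶜ of {A, B, C}
Pass 4: closed — nothing new.

Hence σ(𝒜) has 8 members: { {}, {B}, {D}, {A, C}, {B, D}, {A, B, C}, {A, C, D}, Ω }.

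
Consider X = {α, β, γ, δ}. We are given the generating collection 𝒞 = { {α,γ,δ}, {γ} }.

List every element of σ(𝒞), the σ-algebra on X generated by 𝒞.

|σ(𝒞)| = 8.  σ(𝒞) = { {}, {β}, {γ}, {α,δ}, {β,γ}, {α,β,δ}, {α,γ,δ}, X }

Check:
Initial family (4 sets): { {}, {γ}, {α,γ,δ}, X }.
Step 1. New:
  {β}  = {α,γ,δ}ᶜ
  {α,β,δ}  = {γ}ᶜ
Step 2 (1 new):
  {β,γ}  = {γ} ∪ {β}
Step 3 adds 1:
  {α,δ}  = {β,γ}ᶜ
Step 4 adds nothing — fixpoint reached.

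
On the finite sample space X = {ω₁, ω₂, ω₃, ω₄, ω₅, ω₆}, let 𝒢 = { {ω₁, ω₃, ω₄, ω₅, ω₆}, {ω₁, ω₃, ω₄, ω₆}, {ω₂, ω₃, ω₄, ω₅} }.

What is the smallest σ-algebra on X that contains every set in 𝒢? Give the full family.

Take S₀ = 𝒢 ∪ {∅, X} = { {}, {ω₁, ω₃, ω₄, ω₆}, {ω₂, ω₃, ω₄, ω₅}, {ω₁, ω₃, ω₄, ω₅, ω₆}, X }.
Step 1 (3 new):
  {ω₂}  = X∖{ω₁, ω₃, ω₄, ω₅, ω₆}
  {ω₁, ω₆}  = X∖{ω₂, ω₃, ω₄, ω₅}
  {ω₂, ω₅}  = X∖{ω₁, ω₃, ω₄, ω₆}
  [8 total]
Step 2 (3 new):
  {ω₁, ω₂, ω₆}  = {ω₂} ∪ {ω₁, ω₆}
  {ω₁, ω₂, ω₅, ω₆}  = {ω₂, ω₅} ∪ {ω₁, ω₆}
  {ω₁, ω₂, ω₃, ω₄, ω₆}  = {ω₂} ∪ {ω₁, ω₃, ω₄, ω₆}
  [11 total]
Step 3 (3 new):
  {ω₅}  = X∖{ω₁, ω₂, ω₃, ω₄, ω₆}
  {ω₃, ω₄}  = X∖{ω₁, ω₂, ω₅, ω₆}
  {ω₃, ω₄, ω₅}  = X∖{ω₁, ω₂, ω₆}
  [14 total]
Step 4 (2 new):
  {ω₁, ω₅, ω₆}  = {ω₁, ω₆} ∪ {ω₅}
  {ω₂, ω₃, ω₄}  = {ω₃, ω₄} ∪ {ω₂}
  [16 total]
Step 5: already closed under ᶜ and ∪.

|σ(𝒢)| = 16.  σ(𝒢) = { {}, {ω₂}, {ω₅}, {ω₁, ω₆}, {ω₂, ω₅}, {ω₃, ω₄}, {ω₁, ω₂, ω₆}, {ω₁, ω₅, ω₆}, {ω₂, ω₃, ω₄}, {ω₃, ω₄, ω₅}, {ω₁, ω₂, ω₅, ω₆}, {ω₁, ω₃, ω₄, ω₆}, {ω₂, ω₃, ω₄, ω₅}, {ω₁, ω₂, ω₃, ω₄, ω₆}, {ω₁, ω₃, ω₄, ω₅, ω₆}, X }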